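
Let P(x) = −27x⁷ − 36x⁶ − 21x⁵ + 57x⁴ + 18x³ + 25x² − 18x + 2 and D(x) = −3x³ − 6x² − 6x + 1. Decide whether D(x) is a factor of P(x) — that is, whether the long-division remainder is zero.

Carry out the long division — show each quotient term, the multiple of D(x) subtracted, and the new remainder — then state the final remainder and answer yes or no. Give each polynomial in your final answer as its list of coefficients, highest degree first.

Step 1: lead(−27x⁷ − 36x⁶ − 21x⁵ + 57x⁴ + 18x³ + 25x² − 18x + 2) ÷ lead(D) = −27x⁷ ÷ −3x³ = 9x⁴. Subtract (9x⁴)·D = −27x⁷ − 54x⁶ − 54x⁵ + 9x⁴. Remainder: 18x⁶ + 33x⁵ + 48x⁴ + 18x³ + 25x² − 18x + 2.
Step 2: lead(18x⁶ + 33x⁵ + 48x⁴ + 18x³ + 25x² − 18x + 2) ÷ lead(D) = 18x⁶ ÷ −3x³ = −6x³. Subtract (−6x³)·D = 18x⁶ + 36x⁵ + 36x⁴ − 6x³. Remainder: −3x⁵ + 12x⁴ + 24x³ + 25x² − 18x + 2.
Step 3: lead(−3x⁵ + 12x⁴ + 24x³ + 25x² − 18x + 2) ÷ lead(D) = −3x⁵ ÷ −3x³ = x². Subtract (x²)·D = −3x⁵ − 6x⁴ − 6x³ + x². Remainder: 18x⁴ + 30x³ + 24x² − 18x + 2.
Step 4: lead(18x⁴ + 30x³ + 24x² − 18x + 2) ÷ lead(D) = 18x⁴ ÷ −3x³ = −6x. Subtract (−6x)·D = 18x⁴ + 36x³ + 36x² − 6x. Remainder: −6x³ − 12x² − 12x + 2.
Step 5: lead(−6x³ − 12x² − 12x + 2) ÷ lead(D) = −6x³ ÷ −3x³ = 2. Subtract (2)·D = −6x³ − 12x² − 12x + 2. Remainder: 0.

R = [0], so D(x) is a factor of P(x). yes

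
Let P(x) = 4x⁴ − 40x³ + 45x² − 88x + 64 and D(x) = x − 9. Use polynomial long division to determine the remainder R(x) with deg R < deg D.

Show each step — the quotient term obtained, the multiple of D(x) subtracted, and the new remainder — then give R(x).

R(x) = 1

Step 1: lead(4x⁴ − 40x³ + 45x² − 88x + 64) ÷ lead(D) = 4x⁴ ÷ x = 4x³. Subtract (4x³)·D = 4x⁴ − 36x³. Remainder: −4x³ + 45x² − 88x + 64.
Step 2: lead(−4x³ + 45x² − 88x + 64) ÷ lead(D) = −4x³ ÷ x = −4x². Subtract (−4x²)·D = −4x³ + 36x². Remainder: 9x² − 88x + 64.
Step 3: lead(9x² − 88x + 64) ÷ lead(D) = 9x² ÷ x = 9x. Subtract (9x)·D = 9x² − 81x. Remainder: −7x + 64.
Step 4: lead(−7x + 64) ÷ lead(D) = −7x ÷ x = −7. Subtract (−7)·D = −7x + 63. Remainder: 1.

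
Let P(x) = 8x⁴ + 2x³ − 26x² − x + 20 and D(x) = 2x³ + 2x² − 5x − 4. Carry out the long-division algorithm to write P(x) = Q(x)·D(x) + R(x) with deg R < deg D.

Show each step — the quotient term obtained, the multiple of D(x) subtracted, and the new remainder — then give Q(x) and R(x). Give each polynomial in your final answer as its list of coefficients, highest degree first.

Q = [4, -3]; R = [8]

Step 1: lead(8x⁴ + 2x³ − 26x² − x + 20) ÷ lead(D) = 8x⁴ ÷ 2x³ = 4x. Subtract (4x)·D = 8x⁴ + 8x³ − 20x² − 16x. Remainder: −6x³ − 6x² + 15x + 20.
Step 2: lead(−6x³ − 6x² + 15x + 20) ÷ lead(D) = −6x³ ÷ 2x³ = −3. Subtract (−3)·D = −6x³ − 6x² + 15x + 12. Remainder: 8.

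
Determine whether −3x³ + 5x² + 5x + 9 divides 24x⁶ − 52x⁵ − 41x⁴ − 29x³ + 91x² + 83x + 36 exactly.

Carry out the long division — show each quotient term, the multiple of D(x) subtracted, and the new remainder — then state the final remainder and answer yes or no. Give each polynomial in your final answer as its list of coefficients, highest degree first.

R = [0], so D(x) is a factor of P(x). yes

Step 1: lead(24x⁶ − 52x⁵ − 41x⁴ − 29x³ + 91x² + 83x + 36) ÷ lead(D) = 24x⁶ ÷ −3x³ = −8x³. Subtract (−8x³)·D = 24x⁶ − 40x⁵ − 40x⁴ − 72x³. Remainder: −12x⁵ − x⁴ + 43x³ + 91x² + 83x + 36.
Step 2: lead(−12x⁵ − x⁴ + 43x³ + 91x² + 83x + 36) ÷ lead(D) = −12x⁵ ÷ −3x³ = 4x². Subtract (4x²)·D = −12x⁵ + 20x⁴ + 20x³ + 36x². Remainder: −21x⁴ + 23x³ + 55x² + 83x + 36.
Step 3: lead(−21x⁴ + 23x³ + 55x² + 83x + 36) ÷ lead(D) = −21x⁴ ÷ −3x³ = 7x. Subtract (7x)·D = −21x⁴ + 35x³ + 35x² + 63x. Remainder: −12x³ + 20x² + 20x + 36.
Step 4: lead(−12x³ + 20x² + 20x + 36) ÷ lead(D) = −12x³ ÷ −3x³ = 4. Subtract (4)·D = −12x³ + 20x² + 20x + 36. Remainder: 0.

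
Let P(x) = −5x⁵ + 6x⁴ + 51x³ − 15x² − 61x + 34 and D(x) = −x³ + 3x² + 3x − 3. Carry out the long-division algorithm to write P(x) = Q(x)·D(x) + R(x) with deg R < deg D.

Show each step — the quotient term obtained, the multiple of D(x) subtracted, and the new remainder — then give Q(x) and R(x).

Step 1: lead(−5x⁵ + 6x⁴ + 51x³ − 15x² − 61x + 34) ÷ lead(D) = −5x⁵ ÷ −x³ = 5x². Subtract (5x²)·D = −5x⁵ + 15x⁴ + 15x³ − 15x². Remainder: −9x⁴ + 36x³ − 61x + 34.
Step 2: lead(−9x⁴ + 36x³ − 61x + 34) ÷ lead(D) = −9x⁴ ÷ −x³ = 9x. Subtract (9x)·D = −9x⁴ + 27x³ + 27x² − 27x. Remainder: 9x³ − 27x² − 34x + 34.
Step 3: lead(9x³ − 27x² − 34x + 34) ÷ lead(D) = 9x³ ÷ −x³ = −9. Subtract (−9)·D = 9x³ − 27x² − 27x + 27. Remainder: −7x + 7.

Q(x) = 5x² + 9x − 9; R(x) = −7x + 7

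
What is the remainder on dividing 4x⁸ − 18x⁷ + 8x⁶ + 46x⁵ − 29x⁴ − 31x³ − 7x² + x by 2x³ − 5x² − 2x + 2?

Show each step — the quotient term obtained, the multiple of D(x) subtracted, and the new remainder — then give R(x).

Step 1: lead(4x⁸ − 18x⁷ + 8x⁶ + 46x⁵ − 29x⁴ − 31x³ − 7x² + x) ÷ lead(D) = 4x⁸ ÷ 2x³ = 2x⁵. Subtract (2x⁵)·D = 4x⁸ − 10x⁷ − 4x⁶ + 4x⁵. Remainder: −8x⁷ + 12x⁶ + 42x⁵ − 29x⁴ − 31x³ − 7x² + x.
Step 2: lead(−8x⁷ + 12x⁶ + 42x⁵ − 29x⁴ − 31x³ − 7x² + x) ÷ lead(D) = −8x⁷ ÷ 2x³ = −4x⁴. Subtract (−4x⁴)·D = −8x⁷ + 20x⁶ + 8x⁵ − 8x⁴. Remainder: −8x⁶ + 34x⁵ − 21x⁴ − 31x³ − 7x² + x.
Step 3: lead(−8x⁶ + 34x⁵ − 21x⁴ − 31x³ − 7x² + x) ÷ lead(D) = −8x⁶ ÷ 2x³ = −4x³. Subtract (−4x³)·D = −8x⁶ + 20x⁵ + 8x⁴ − 8x³. Remainder: 14x⁵ − 29x⁴ − 23x³ − 7x² + x.
Step 4: lead(14x⁵ − 29x⁴ − 23x³ − 7x² + x) ÷ lead(D) = 14x⁵ ÷ 2x³ = 7x². Subtract (7x²)·D = 14x⁵ − 35x⁴ − 14x³ + 14x². Remainder: 6x⁴ − 9x³ − 21x² + x.
Step 5: lead(6x⁴ − 9x³ − 21x² + x) ÷ lead(D) = 6x⁴ ÷ 2x³ = 3x. Subtract (3x)·D = 6x⁴ − 15x³ − 6x² + 6x. Remainder: 6x³ − 15x² − 5x.
Step 6: lead(6x³ − 15x² − 5x) ÷ lead(D) = 6x³ ÷ 2x³ = 3. Subtract (3)·D = 6x³ − 15x² − 6x + 6. Remainder: x − 6.

R(x) = x − 6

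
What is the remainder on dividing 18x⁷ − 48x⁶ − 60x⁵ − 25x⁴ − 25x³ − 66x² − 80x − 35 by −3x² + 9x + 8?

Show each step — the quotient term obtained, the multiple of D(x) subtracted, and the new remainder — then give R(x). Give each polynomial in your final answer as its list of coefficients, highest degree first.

R = [4, -3]

Step 1: lead(18x⁷ − 48x⁶ − 60x⁵ − 25x⁴ − 25x³ − 66x² − 80x − 35) ÷ lead(D) = 18x⁷ ÷ −3x² = −6x⁵. Subtract (−6x⁵)·D = 18x⁷ − 54x⁶ − 48x⁵. Remainder: 6x⁶ − 12x⁵ − 25x⁴ − 25x³ − 66x² − 80x − 35.
Step 2: lead(6x⁶ − 12x⁵ − 25x⁴ − 25x³ − 66x² − 80x − 35) ÷ lead(D) = 6x⁶ ÷ −3x² = −2x⁴. Subtract (−2x⁴)·D = 6x⁶ − 18x⁵ − 16x⁴. Remainder: 6x⁵ − 9x⁴ − 25x³ − 66x² − 80x − 35.
Step 3: lead(6x⁵ − 9x⁴ − 25x³ − 66x² − 80x − 35) ÷ lead(D) = 6x⁵ ÷ −3x² = −2x³. Subtract (−2x³)·D = 6x⁵ − 18x⁴ − 16x³. Remainder: 9x⁴ − 9x³ − 66x² − 80x − 35.
Step 4: lead(9x⁴ − 9x³ − 66x² − 80x − 35) ÷ lead(D) = 9x⁴ ÷ −3x² = −3x². Subtract (−3x²)·D = 9x⁴ − 27x³ − 24x². Remainder: 18x³ − 42x² − 80x − 35.
Step 5: lead(18x³ − 42x² − 80x − 35) ÷ lead(D) = 18x³ ÷ −3x² = −6x. Subtract (−6x)·D = 18x³ − 54x² − 48x. Remainder: 12x² − 32x − 35.
Step 6: lead(12x² − 32x − 35) ÷ lead(D) = 12x² ÷ −3x² = −4. Subtract (−4)·D = 12x² − 36x − 32. Remainder: 4x − 3.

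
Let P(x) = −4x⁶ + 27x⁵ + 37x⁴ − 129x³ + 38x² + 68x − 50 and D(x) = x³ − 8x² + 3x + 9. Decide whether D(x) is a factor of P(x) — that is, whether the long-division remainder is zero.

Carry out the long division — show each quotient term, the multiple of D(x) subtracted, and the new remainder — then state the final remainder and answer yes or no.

Step 1: lead(−4x⁶ + 27x⁵ + 37x⁴ − 129x³ + 38x² + 68x − 50) ÷ lead(D) = −4x⁶ ÷ x³ = −4x³. Subtract (−4x³)·D = −4x⁶ + 32x⁵ − 12x⁴ − 36x³. Remainder: −5x⁵ + 49x⁴ − 93x³ + 38x² + 68x − 50.
Step 2: lead(−5x⁵ + 49x⁴ − 93x³ + 38x² + 68x − 50) ÷ lead(D) = −5x⁵ ÷ x³ = −5x². Subtract (−5x²)·D = −5x⁵ + 40x⁴ − 15x³ − 45x². Remainder: 9x⁴ − 78x³ + 83x² + 68x − 50.
Step 3: lead(9x⁴ − 78x³ + 83x² + 68x − 50) ÷ lead(D) = 9x⁴ ÷ x³ = 9x. Subtract (9x)·D = 9x⁴ − 72x³ + 27x² + 81x. Remainder: −6x³ + 56x² − 13x − 50.
Step 4: lead(−6x³ + 56x² − 13x − 50) ÷ lead(D) = −6x³ ÷ x³ = −6. Subtract (−6)·D = −6x³ + 48x² − 18x − 54. Remainder: 8x² + 5x + 4.

R(x) = 8x² + 5x + 4, so D(x) is not a factor of P(x). no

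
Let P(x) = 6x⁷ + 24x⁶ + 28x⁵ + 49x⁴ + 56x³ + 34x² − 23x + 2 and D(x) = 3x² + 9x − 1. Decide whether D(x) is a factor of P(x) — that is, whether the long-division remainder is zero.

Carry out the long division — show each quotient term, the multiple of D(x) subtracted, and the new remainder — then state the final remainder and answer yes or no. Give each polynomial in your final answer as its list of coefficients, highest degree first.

R = [0], so D(x) is a factor of P(x). yes

Step 1: lead(6x⁷ + 24x⁶ + 28x⁵ + 49x⁴ + 56x³ + 34x² − 23x + 2) ÷ lead(D) = 6x⁷ ÷ 3x² = 2x⁵. Subtract (2x⁵)·D = 6x⁷ + 18x⁶ − 2x⁵. Remainder: 6x⁶ + 30x⁵ + 49x⁴ + 56x³ + 34x² − 23x + 2.
Step 2: lead(6x⁶ + 30x⁵ + 49x⁴ + 56x³ + 34x² − 23x + 2) ÷ lead(D) = 6x⁶ ÷ 3x² = 2x⁴. Subtract (2x⁴)·D = 6x⁶ + 18x⁵ − 2x⁴. Remainder: 12x⁵ + 51x⁴ + 56x³ + 34x² − 23x + 2.
Step 3: lead(12x⁵ + 51x⁴ + 56x³ + 34x² − 23x + 2) ÷ lead(D) = 12x⁵ ÷ 3x² = 4x³. Subtract (4x³)·D = 12x⁵ + 36x⁴ − 4x³. Remainder: 15x⁴ + 60x³ + 34x² − 23x + 2.
Step 4: lead(15x⁴ + 60x³ + 34x² − 23x + 2) ÷ lead(D) = 15x⁴ ÷ 3x² = 5x². Subtract (5x²)·D = 15x⁴ + 45x³ − 5x². Remainder: 15x³ + 39x² − 23x + 2.
Step 5: lead(15x³ + 39x² − 23x + 2) ÷ lead(D) = 15x³ ÷ 3x² = 5x. Subtract (5x)·D = 15x³ + 45x² − 5x. Remainder: −6x² − 18x + 2.
Step 6: lead(−6x² − 18x + 2) ÷ lead(D) = −6x² ÷ 3x² = −2. Subtract (−2)·D = −6x² − 18x + 2. Remainder: 0.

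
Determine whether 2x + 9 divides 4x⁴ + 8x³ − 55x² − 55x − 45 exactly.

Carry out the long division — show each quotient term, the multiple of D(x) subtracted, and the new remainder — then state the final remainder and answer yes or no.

R(x) = 0, so D(x) is a factor of P(x). yes

Step 1: lead(4x⁴ + 8x³ − 55x² − 55x − 45) ÷ lead(D) = 4x⁴ ÷ 2x = 2x³. Subtract (2x³)·D = 4x⁴ + 18x³. Remainder: −10x³ − 55x² − 55x − 45.
Step 2: lead(−10x³ − 55x² − 55x − 45) ÷ lead(D) = −10x³ ÷ 2x = −5x². Subtract (−5x²)·D = −10x³ − 45x². Remainder: −10x² − 55x − 45.
Step 3: lead(−10x² − 55x − 45) ÷ lead(D) = −10x² ÷ 2x = −5x. Subtract (−5x)·D = −10x² − 45x. Remainder: −10x − 45.
Step 4: lead(−10x − 45) ÷ lead(D) = −10x ÷ 2x = −5. Subtract (−5)·D = −10x − 45. Remainder: 0.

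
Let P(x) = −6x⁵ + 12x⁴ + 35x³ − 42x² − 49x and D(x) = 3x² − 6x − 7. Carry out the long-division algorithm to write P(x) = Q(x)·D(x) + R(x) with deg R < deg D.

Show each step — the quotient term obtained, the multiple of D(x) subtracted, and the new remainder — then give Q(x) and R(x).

Q(x) = −2x³ + 7x; R(x) = 0

Step 1: lead(−6x⁵ + 12x⁴ + 35x³ − 42x² − 49x) ÷ lead(D) = −6x⁵ ÷ 3x² = −2x³. Subtract (−2x³)·D = −6x⁵ + 12x⁴ + 14x³. Remainder: 21x³ − 42x² − 49x.
Step 2: lead(21x³ − 42x² − 49x) ÷ lead(D) = 21x³ ÷ 3x² = 7x. Subtract (7x)·D = 21x³ − 42x² − 49x. Remainder: 0.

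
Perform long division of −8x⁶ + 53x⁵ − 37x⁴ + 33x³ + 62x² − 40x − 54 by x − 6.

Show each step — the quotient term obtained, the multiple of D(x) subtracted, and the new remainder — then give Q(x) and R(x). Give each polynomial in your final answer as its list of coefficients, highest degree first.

Step 1: lead(−8x⁶ + 53x⁵ − 37x⁴ + 33x³ + 62x² − 40x − 54) ÷ lead(D) = −8x⁶ ÷ x = −8x⁵. Subtract (−8x⁵)·D = −8x⁶ + 48x⁵. Remainder: 5x⁵ − 37x⁴ + 33x³ + 62x² − 40x − 54.
Step 2: lead(5x⁵ − 37x⁴ + 33x³ + 62x² − 40x − 54) ÷ lead(D) = 5x⁵ ÷ x = 5x⁴. Subtract (5x⁴)·D = 5x⁵ − 30x⁴. Remainder: −7x⁴ + 33x³ + 62x² − 40x − 54.
Step 3: lead(−7x⁴ + 33x³ + 62x² − 40x − 54) ÷ lead(D) = −7x⁴ ÷ x = −7x³. Subtract (−7x³)·D = −7x⁴ + 42x³. Remainder: −9x³ + 62x² − 40x − 54.
Step 4: lead(−9x³ + 62x² − 40x − 54) ÷ lead(D) = −9x³ ÷ x = −9x². Subtract (−9x²)·D = −9x³ + 54x². Remainder: 8x² − 40x − 54.
Step 5: lead(8x² − 40x − 54) ÷ lead(D) = 8x² ÷ x = 8x. Subtract (8x)·D = 8x² − 48x. Remainder: 8x − 54.
Step 6: lead(8x − 54) ÷ lead(D) = 8x ÷ x = 8. Subtract (8)·D = 8x − 48. Remainder: −6.

Q = [-8, 5, -7, -9, 8, 8]; R = [-6]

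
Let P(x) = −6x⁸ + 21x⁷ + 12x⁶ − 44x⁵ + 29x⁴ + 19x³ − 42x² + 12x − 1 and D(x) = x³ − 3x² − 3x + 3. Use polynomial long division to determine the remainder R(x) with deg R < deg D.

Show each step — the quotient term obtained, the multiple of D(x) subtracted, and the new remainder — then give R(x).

Step 1: lead(−6x⁸ + 21x⁷ + 12x⁶ − 44x⁵ + 29x⁴ + 19x³ − 42x² + 12x − 1) ÷ lead(D) = −6x⁸ ÷ x³ = −6x⁵. Subtract (−6x⁵)·D = −6x⁸ + 18x⁷ + 18x⁶ − 18x⁵. Remainder: 3x⁷ − 6x⁶ − 26x⁵ + 29x⁴ + 19x³ − 42x² + 12x − 1.
Step 2: lead(3x⁷ − 6x⁶ − 26x⁵ + 29x⁴ + 19x³ − 42x² + 12x − 1) ÷ lead(D) = 3x⁷ ÷ x³ = 3x⁴. Subtract (3x⁴)·D = 3x⁷ − 9x⁶ − 9x⁵ + 9x⁴. Remainder: 3x⁶ − 17x⁵ + 20x⁴ + 19x³ − 42x² + 12x − 1.
Step 3: lead(3x⁶ − 17x⁵ + 20x⁴ + 19x³ − 42x² + 12x − 1) ÷ lead(D) = 3x⁶ ÷ x³ = 3x³. Subtract (3x³)·D = 3x⁶ − 9x⁵ − 9x⁴ + 9x³. Remainder: −8x⁵ + 29x⁴ + 10x³ − 42x² + 12x − 1.
Step 4: lead(−8x⁵ + 29x⁴ + 10x³ − 42x² + 12x − 1) ÷ lead(D) = −8x⁵ ÷ x³ = −8x². Subtract (−8x²)·D = −8x⁵ + 24x⁴ + 24x³ − 24x². Remainder: 5x⁴ − 14x³ − 18x² + 12x − 1.
Step 5: lead(5x⁴ − 14x³ − 18x² + 12x − 1) ÷ lead(D) = 5x⁴ ÷ x³ = 5x. Subtract (5x)·D = 5x⁴ − 15x³ − 15x² + 15x. Remainder: x³ − 3x² − 3x − 1.
Step 6: lead(x³ − 3x² − 3x − 1) ÷ lead(D) = x³ ÷ x³ = 1. Subtract (1)·D = x³ − 3x² − 3x + 3. Remainder: −4.

R(x) = −4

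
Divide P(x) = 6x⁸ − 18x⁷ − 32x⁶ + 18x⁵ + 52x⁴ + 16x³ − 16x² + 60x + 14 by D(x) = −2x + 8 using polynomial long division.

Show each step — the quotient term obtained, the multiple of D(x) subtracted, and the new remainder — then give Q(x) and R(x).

Q(x) = −3x⁷ − 3x⁶ + 4x⁵ + 7x⁴ + 2x³ + 8x + 2; R(x) = −2

Step 1: lead(6x⁸ − 18x⁷ − 32x⁶ + 18x⁵ + 52x⁴ + 16x³ − 16x² + 60x + 14) ÷ lead(D) = 6x⁸ ÷ −2x = −3x⁷. Subtract (−3x⁷)·D = 6x⁸ − 24x⁷. Remainder: 6x⁷ − 32x⁶ + 18x⁵ + 52x⁴ + 16x³ − 16x² + 60x + 14.
Step 2: lead(6x⁷ − 32x⁶ + 18x⁵ + 52x⁴ + 16x³ − 16x² + 60x + 14) ÷ lead(D) = 6x⁷ ÷ −2x = −3x⁶. Subtract (−3x⁶)·D = 6x⁷ − 24x⁶. Remainder: −8x⁶ + 18x⁵ + 52x⁴ + 16x³ − 16x² + 60x + 14.
Step 3: lead(−8x⁶ + 18x⁵ + 52x⁴ + 16x³ − 16x² + 60x + 14) ÷ lead(D) = −8x⁶ ÷ −2x = 4x⁵. Subtract (4x⁵)·D = −8x⁶ + 32x⁵. Remainder: −14x⁵ + 52x⁴ + 16x³ − 16x² + 60x + 14.
Step 4: lead(−14x⁵ + 52x⁴ + 16x³ − 16x² + 60x + 14) ÷ lead(D) = −14x⁵ ÷ −2x = 7x⁴. Subtract (7x⁴)·D = −14x⁵ + 56x⁴. Remainder: −4x⁴ + 16x³ − 16x² + 60x + 14.
Step 5: lead(−4x⁴ + 16x³ − 16x² + 60x + 14) ÷ lead(D) = −4x⁴ ÷ −2x = 2x³. Subtract (2x³)·D = −4x⁴ + 16x³. Remainder: −16x² + 60x + 14.
Step 6: lead(−16x² + 60x + 14) ÷ lead(D) = −16x² ÷ −2x = 8x. Subtract (8x)·D = −16x² + 64x. Remainder: −4x + 14.
Step 7: lead(−4x + 14) ÷ lead(D) = −4x ÷ −2x = 2. Subtract (2)·D = −4x + 16. Remainder: −2.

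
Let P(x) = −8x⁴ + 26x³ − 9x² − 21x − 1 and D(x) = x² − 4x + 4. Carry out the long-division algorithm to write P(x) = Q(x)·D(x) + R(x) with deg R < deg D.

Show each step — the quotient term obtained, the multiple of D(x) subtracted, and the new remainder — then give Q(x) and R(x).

Step 1: lead(−8x⁴ + 26x³ − 9x² − 21x − 1) ÷ lead(D) = −8x⁴ ÷ x² = −8x². Subtract (−8x²)·D = −8x⁴ + 32x³ − 32x². Remainder: −6x³ + 23x² − 21x − 1.
Step 2: lead(−6x³ + 23x² − 21x − 1) ÷ lead(D) = −6x³ ÷ x² = −6x. Subtract (−6x)·D = −6x³ + 24x² − 24x. Remainder: −x² + 3x − 1.
Step 3: lead(−x² + 3x − 1) ÷ lead(D) = −x² ÷ x² = −1. Subtract (−1)·D = −x² + 4x − 4. Remainder: −x + 3.

Q(x) = −8x² − 6x − 1; R(x) = −x + 3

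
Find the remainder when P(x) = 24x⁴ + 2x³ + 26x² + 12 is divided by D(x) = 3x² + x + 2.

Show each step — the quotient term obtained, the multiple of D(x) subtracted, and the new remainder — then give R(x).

R(x) = 4

Step 1: lead(24x⁴ + 2x³ + 26x² + 12) ÷ lead(D) = 24x⁴ ÷ 3x² = 8x². Subtract (8x²)·D = 24x⁴ + 8x³ + 16x². Remainder: −6x³ + 10x² + 12.
Step 2: lead(−6x³ + 10x² + 12) ÷ lead(D) = −6x³ ÷ 3x² = −2x. Subtract (−2x)·D = −6x³ − 2x² − 4x. Remainder: 12x² + 4x + 12.
Step 3: lead(12x² + 4x + 12) ÷ lead(D) = 12x² ÷ 3x² = 4. Subtract (4)·D = 12x² + 4x + 8. Remainder: 4.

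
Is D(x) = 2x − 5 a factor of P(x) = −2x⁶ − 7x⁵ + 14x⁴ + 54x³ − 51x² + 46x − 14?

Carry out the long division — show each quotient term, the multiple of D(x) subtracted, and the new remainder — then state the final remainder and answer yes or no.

R(x) = 1, so D(x) is not a factor of P(x). no

Step 1: lead(−2x⁶ − 7x⁵ + 14x⁴ + 54x³ − 51x² + 46x − 14) ÷ lead(D) = −2x⁶ ÷ 2x = −x⁵. Subtract (−x⁵)·D = −2x⁶ + 5x⁵. Remainder: −12x⁵ + 14x⁴ + 54x³ − 51x² + 46x − 14.
Step 2: lead(−12x⁵ + 14x⁴ + 54x³ − 51x² + 46x − 14) ÷ lead(D) = −12x⁵ ÷ 2x = −6x⁴. Subtract (−6x⁴)·D = −12x⁵ + 30x⁴. Remainder: −16x⁴ + 54x³ − 51x² + 46x − 14.
Step 3: lead(−16x⁴ + 54x³ − 51x² + 46x − 14) ÷ lead(D) = −16x⁴ ÷ 2x = −8x³. Subtract (−8x³)·D = −16x⁴ + 40x³. Remainder: 14x³ − 51x² + 46x − 14.
Step 4: lead(14x³ − 51x² + 46x − 14) ÷ lead(D) = 14x³ ÷ 2x = 7x². Subtract (7x²)·D = 14x³ − 35x². Remainder: −16x² + 46x − 14.
Step 5: lead(−16x² + 46x − 14) ÷ lead(D) = −16x² ÷ 2x = −8x. Subtract (−8x)·D = −16x² + 40x. Remainder: 6x − 14.
Step 6: lead(6x − 14) ÷ lead(D) = 6x ÷ 2x = 3. Subtract (3)·D = 6x − 15. Remainder: 1.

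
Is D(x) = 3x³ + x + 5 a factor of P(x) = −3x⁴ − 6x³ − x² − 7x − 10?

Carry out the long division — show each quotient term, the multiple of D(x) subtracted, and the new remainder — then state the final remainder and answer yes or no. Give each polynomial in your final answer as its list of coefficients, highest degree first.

R = [0], so D(x) is a factor of P(x). yes

Step 1: lead(−3x⁴ − 6x³ − x² − 7x − 10) ÷ lead(D) = −3x⁴ ÷ 3x³ = −x. Subtract (−x)·D = −3x⁴ − x² − 5x. Remainder: −6x³ − 2x − 10.
Step 2: lead(−6x³ − 2x − 10) ÷ lead(D) = −6x³ ÷ 3x³ = −2. Subtract (−2)·D = −6x³ − 2x − 10. Remainder: 0.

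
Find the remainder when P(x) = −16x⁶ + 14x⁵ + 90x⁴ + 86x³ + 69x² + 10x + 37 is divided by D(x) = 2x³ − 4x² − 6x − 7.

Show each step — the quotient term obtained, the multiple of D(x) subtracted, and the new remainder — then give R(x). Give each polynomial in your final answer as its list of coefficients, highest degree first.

R = [-5, -5]

Step 1: lead(−16x⁶ + 14x⁵ + 90x⁴ + 86x³ + 69x² + 10x + 37) ÷ lead(D) = −16x⁶ ÷ 2x³ = −8x³. Subtract (−8x³)·D = −16x⁶ + 32x⁵ + 48x⁴ + 56x³. Remainder: −18x⁵ + 42x⁴ + 30x³ + 69x² + 10x + 37.
Step 2: lead(−18x⁵ + 42x⁴ + 30x³ + 69x² + 10x + 37) ÷ lead(D) = −18x⁵ ÷ 2x³ = −9x². Subtract (−9x²)·D = −18x⁵ + 36x⁴ + 54x³ + 63x². Remainder: 6x⁴ − 24x³ + 6x² + 10x + 37.
Step 3: lead(6x⁴ − 24x³ + 6x² + 10x + 37) ÷ lead(D) = 6x⁴ ÷ 2x³ = 3x. Subtract (3x)·D = 6x⁴ − 12x³ − 18x² − 21x. Remainder: −12x³ + 24x² + 31x + 37.
Step 4: lead(−12x³ + 24x² + 31x + 37) ÷ lead(D) = −12x³ ÷ 2x³ = −6. Subtract (−6)·D = −12x³ + 24x² + 36x + 42. Remainder: −5x − 5.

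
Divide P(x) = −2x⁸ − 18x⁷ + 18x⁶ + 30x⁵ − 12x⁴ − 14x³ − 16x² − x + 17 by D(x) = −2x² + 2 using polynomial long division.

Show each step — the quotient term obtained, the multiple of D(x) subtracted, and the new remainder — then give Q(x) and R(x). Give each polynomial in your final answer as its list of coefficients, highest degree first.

Q = [1, 9, -8, -6, -2, 1, 6]; R = [-3, 5]

Step 1: lead(−2x⁸ − 18x⁷ + 18x⁶ + 30x⁵ − 12x⁴ − 14x³ − 16x² − x + 17) ÷ lead(D) = −2x⁸ ÷ −2x² = x⁶. Subtract (x⁶)·D = −2x⁸ + 2x⁶. Remainder: −18x⁷ + 16x⁶ + 30x⁵ − 12x⁴ − 14x³ − 16x² − x + 17.
Step 2: lead(−18x⁷ + 16x⁶ + 30x⁵ − 12x⁴ − 14x³ − 16x² − x + 17) ÷ lead(D) = −18x⁷ ÷ −2x² = 9x⁵. Subtract (9x⁵)·D = −18x⁷ + 18x⁵. Remainder: 16x⁶ + 12x⁵ − 12x⁴ − 14x³ − 16x² − x + 17.
Step 3: lead(16x⁶ + 12x⁵ − 12x⁴ − 14x³ − 16x² − x + 17) ÷ lead(D) = 16x⁶ ÷ −2x² = −8x⁴. Subtract (−8x⁴)·D = 16x⁶ − 16x⁴. Remainder: 12x⁵ + 4x⁴ − 14x³ − 16x² − x + 17.
Step 4: lead(12x⁵ + 4x⁴ − 14x³ − 16x² − x + 17) ÷ lead(D) = 12x⁵ ÷ −2x² = −6x³. Subtract (−6x³)·D = 12x⁵ − 12x³. Remainder: 4x⁴ − 2x³ − 16x² − x + 17.
Step 5: lead(4x⁴ − 2x³ − 16x² − x + 17) ÷ lead(D) = 4x⁴ ÷ −2x² = −2x². Subtract (−2x²)·D = 4x⁴ − 4x². Remainder: −2x³ − 12x² − x + 17.
Step 6: lead(−2x³ − 12x² − x + 17) ÷ lead(D) = −2x³ ÷ −2x² = x. Subtract (x)·D = −2x³ + 2x. Remainder: −12x² − 3x + 17.
Step 7: lead(−12x² − 3x + 17) ÷ lead(D) = −12x² ÷ −2x² = 6. Subtract (6)·D = −12x² + 12. Remainder: −3x + 5.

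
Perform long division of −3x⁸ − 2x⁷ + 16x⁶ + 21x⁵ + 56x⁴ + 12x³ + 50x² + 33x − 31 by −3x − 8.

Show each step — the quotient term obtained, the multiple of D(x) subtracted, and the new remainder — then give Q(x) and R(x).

Q(x) = x⁷ − 2x⁶ − 7x⁴ − 4x² − 6x + 5; R(x) = 9

Step 1: lead(−3x⁸ − 2x⁷ + 16x⁶ + 21x⁵ + 56x⁴ + 12x³ + 50x² + 33x − 31) ÷ lead(D) = −3x⁸ ÷ −3x = x⁷. Subtract (x⁷)·D = −3x⁸ − 8x⁷. Remainder: 6x⁷ + 16x⁶ + 21x⁵ + 56x⁴ + 12x³ + 50x² + 33x − 31.
Step 2: lead(6x⁷ + 16x⁶ + 21x⁵ + 56x⁴ + 12x³ + 50x² + 33x − 31) ÷ lead(D) = 6x⁷ ÷ −3x = −2x⁶. Subtract (−2x⁶)·D = 6x⁷ + 16x⁶. Remainder: 21x⁵ + 56x⁴ + 12x³ + 50x² + 33x − 31.
Step 3: lead(21x⁵ + 56x⁴ + 12x³ + 50x² + 33x − 31) ÷ lead(D) = 21x⁵ ÷ −3x = −7x⁴. Subtract (−7x⁴)·D = 21x⁵ + 56x⁴. Remainder: 12x³ + 50x² + 33x − 31.
Step 4: lead(12x³ + 50x² + 33x − 31) ÷ lead(D) = 12x³ ÷ −3x = −4x². Subtract (−4x²)·D = 12x³ + 32x². Remainder: 18x² + 33x − 31.
Step 5: lead(18x² + 33x − 31) ÷ lead(D) = 18x² ÷ −3x = −6x. Subtract (−6x)·D = 18x² + 48x. Remainder: −15x − 31.
Step 6: lead(−15x − 31) ÷ lead(D) = −15x ÷ −3x = 5. Subtract (5)·D = −15x − 40. Remainder: 9.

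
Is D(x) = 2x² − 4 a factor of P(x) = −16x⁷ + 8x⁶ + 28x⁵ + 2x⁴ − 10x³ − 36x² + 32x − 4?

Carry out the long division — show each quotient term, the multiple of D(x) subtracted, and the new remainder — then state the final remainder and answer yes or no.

R(x) = −4x − 4, so D(x) is not a factor of P(x). no

Step 1: lead(−16x⁷ + 8x⁶ + 28x⁵ + 2x⁴ − 10x³ − 36x² + 32x − 4) ÷ lead(D) = −16x⁷ ÷ 2x² = −8x⁵. Subtract (−8x⁵)·D = −16x⁷ + 32x⁵. Remainder: 8x⁶ − 4x⁵ + 2x⁴ − 10x³ − 36x² + 32x − 4.
Step 2: lead(8x⁶ − 4x⁵ + 2x⁴ − 10x³ − 36x² + 32x − 4) ÷ lead(D) = 8x⁶ ÷ 2x² = 4x⁴. Subtract (4x⁴)·D = 8x⁶ − 16x⁴. Remainder: −4x⁵ + 18x⁴ − 10x³ − 36x² + 32x − 4.
Step 3: lead(−4x⁵ + 18x⁴ − 10x³ − 36x² + 32x − 4) ÷ lead(D) = −4x⁵ ÷ 2x² = −2x³. Subtract (−2x³)·D = −4x⁵ + 8x³. Remainder: 18x⁴ − 18x³ − 36x² + 32x − 4.
Step 4: lead(18x⁴ − 18x³ − 36x² + 32x − 4) ÷ lead(D) = 18x⁴ ÷ 2x² = 9x². Subtract (9x²)·D = 18x⁴ − 36x². Remainder: −18x³ + 32x − 4.
Step 5: lead(−18x³ + 32x − 4) ÷ lead(D) = −18x³ ÷ 2x² = −9x. Subtract (−9x)·D = −18x³ + 36x. Remainder: −4x − 4.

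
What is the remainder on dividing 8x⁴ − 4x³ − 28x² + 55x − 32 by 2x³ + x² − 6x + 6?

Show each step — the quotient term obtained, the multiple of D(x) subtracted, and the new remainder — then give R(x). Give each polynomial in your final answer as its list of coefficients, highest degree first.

Step 1: lead(8x⁴ − 4x³ − 28x² + 55x − 32) ÷ lead(D) = 8x⁴ ÷ 2x³ = 4x. Subtract (4x)·D = 8x⁴ + 4x³ − 24x² + 24x. Remainder: −8x³ − 4x² + 31x − 32.
Step 2: lead(−8x³ − 4x² + 31x − 32) ÷ lead(D) = −8x³ ÷ 2x³ = −4. Subtract (−4)·D = −8x³ − 4x² + 24x − 24. Remainder: 7x − 8.

R = [7, -8]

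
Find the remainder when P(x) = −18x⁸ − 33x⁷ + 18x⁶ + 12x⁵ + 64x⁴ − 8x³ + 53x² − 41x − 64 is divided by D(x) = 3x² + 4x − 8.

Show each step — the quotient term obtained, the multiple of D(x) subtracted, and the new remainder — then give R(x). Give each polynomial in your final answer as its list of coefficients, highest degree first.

R = [-5, -8]

Step 1: lead(−18x⁸ − 33x⁷ + 18x⁶ + 12x⁵ + 64x⁴ − 8x³ + 53x² − 41x − 64) ÷ lead(D) = −18x⁸ ÷ 3x² = −6x⁶. Subtract (−6x⁶)·D = −18x⁸ − 24x⁷ + 48x⁶. Remainder: −9x⁷ − 30x⁶ + 12x⁵ + 64x⁴ − 8x³ + 53x² − 41x − 64.
Step 2: lead(−9x⁷ − 30x⁶ + 12x⁵ + 64x⁴ − 8x³ + 53x² − 41x − 64) ÷ lead(D) = −9x⁷ ÷ 3x² = −3x⁵. Subtract (−3x⁵)·D = −9x⁷ − 12x⁶ + 24x⁵. Remainder: −18x⁶ − 12x⁵ + 64x⁴ − 8x³ + 53x² − 41x − 64.
Step 3: lead(−18x⁶ − 12x⁵ + 64x⁴ − 8x³ + 53x² − 41x − 64) ÷ lead(D) = −18x⁶ ÷ 3x² = −6x⁴. Subtract (−6x⁴)·D = −18x⁶ − 24x⁵ + 48x⁴. Remainder: 12x⁵ + 16x⁴ − 8x³ + 53x² − 41x − 64.
Step 4: lead(12x⁵ + 16x⁴ − 8x³ + 53x² − 41x − 64) ÷ lead(D) = 12x⁵ ÷ 3x² = 4x³. Subtract (4x³)·D = 12x⁵ + 16x⁴ − 32x³. Remainder: 24x³ + 53x² − 41x − 64.
Step 5: lead(24x³ + 53x² − 41x − 64) ÷ lead(D) = 24x³ ÷ 3x² = 8x. Subtract (8x)·D = 24x³ + 32x² − 64x. Remainder: 21x² + 23x − 64.
Step 6: lead(21x² + 23x − 64) ÷ lead(D) = 21x² ÷ 3x² = 7. Subtract (7)·D = 21x² + 28x − 56. Remainder: −5x − 8.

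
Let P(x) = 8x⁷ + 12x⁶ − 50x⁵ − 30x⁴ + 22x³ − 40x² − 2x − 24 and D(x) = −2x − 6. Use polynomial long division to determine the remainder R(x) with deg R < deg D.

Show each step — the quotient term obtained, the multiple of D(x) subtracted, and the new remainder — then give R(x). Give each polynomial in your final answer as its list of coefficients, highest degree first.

Step 1: lead(8x⁷ + 12x⁶ − 50x⁵ − 30x⁴ + 22x³ − 40x² − 2x − 24) ÷ lead(D) = 8x⁷ ÷ −2x = −4x⁶. Subtract (−4x⁶)·D = 8x⁷ + 24x⁶. Remainder: −12x⁶ − 50x⁵ − 30x⁴ + 22x³ − 40x² − 2x − 24.
Step 2: lead(−12x⁶ − 50x⁵ − 30x⁴ + 22x³ − 40x² − 2x − 24) ÷ lead(D) = −12x⁶ ÷ −2x = 6x⁵. Subtract (6x⁵)·D = −12x⁶ − 36x⁵. Remainder: −14x⁵ − 30x⁴ + 22x³ − 40x² − 2x − 24.
Step 3: lead(−14x⁵ − 30x⁴ + 22x³ − 40x² − 2x − 24) ÷ lead(D) = −14x⁵ ÷ −2x = 7x⁴. Subtract (7x⁴)·D = −14x⁵ − 42x⁴. Remainder: 12x⁴ + 22x³ − 40x² − 2x − 24.
Step 4: lead(12x⁴ + 22x³ − 40x² − 2x − 24) ÷ lead(D) = 12x⁴ ÷ −2x = −6x³. Subtract (−6x³)·D = 12x⁴ + 36x³. Remainder: −14x³ − 40x² − 2x − 24.
Step 5: lead(−14x³ − 40x² − 2x − 24) ÷ lead(D) = −14x³ ÷ −2x = 7x². Subtract (7x²)·D = −14x³ − 42x². Remainder: 2x² − 2x − 24.
Step 6: lead(2x² − 2x − 24) ÷ lead(D) = 2x² ÷ −2x = −x. Subtract (−x)·D = 2x² + 6x. Remainder: −8x − 24.
Step 7: lead(−8x − 24) ÷ lead(D) = −8x ÷ −2x = 4. Subtract (4)·D = −8x − 24. Remainder: 0.

R = [0]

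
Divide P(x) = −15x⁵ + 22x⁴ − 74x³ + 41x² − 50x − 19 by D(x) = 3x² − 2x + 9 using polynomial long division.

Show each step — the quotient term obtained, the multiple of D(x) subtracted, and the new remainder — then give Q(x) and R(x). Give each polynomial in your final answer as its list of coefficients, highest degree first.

Q = [-5, 4, -7, -3]; R = [7, 8]

Step 1: lead(−15x⁵ + 22x⁴ − 74x³ + 41x² − 50x − 19) ÷ lead(D) = −15x⁵ ÷ 3x² = −5x³. Subtract (−5x³)·D = −15x⁵ + 10x⁴ − 45x³. Remainder: 12x⁴ − 29x³ + 41x² − 50x − 19.
Step 2: lead(12x⁴ − 29x³ + 41x² − 50x − 19) ÷ lead(D) = 12x⁴ ÷ 3x² = 4x². Subtract (4x²)·D = 12x⁴ − 8x³ + 36x². Remainder: −21x³ + 5x² − 50x − 19.
Step 3: lead(−21x³ + 5x² − 50x − 19) ÷ lead(D) = −21x³ ÷ 3x² = −7x. Subtract (−7x)·D = −21x³ + 14x² − 63x. Remainder: −9x² + 13x − 19.
Step 4: lead(−9x² + 13x − 19) ÷ lead(D) = −9x² ÷ 3x² = −3. Subtract (−3)·D = −9x² + 6x − 27. Remainder: 7x + 8.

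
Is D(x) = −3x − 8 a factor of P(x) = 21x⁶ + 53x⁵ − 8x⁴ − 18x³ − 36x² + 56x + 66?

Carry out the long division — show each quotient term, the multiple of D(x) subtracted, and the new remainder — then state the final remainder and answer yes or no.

Step 1: lead(21x⁶ + 53x⁵ − 8x⁴ − 18x³ − 36x² + 56x + 66) ÷ lead(D) = 21x⁶ ÷ −3x = −7x⁵. Subtract (−7x⁵)·D = 21x⁶ + 56x⁵. Remainder: −3x⁵ − 8x⁴ − 18x³ − 36x² + 56x + 66.
Step 2: lead(−3x⁵ − 8x⁴ − 18x³ − 36x² + 56x + 66) ÷ lead(D) = −3x⁵ ÷ −3x = x⁴. Subtract (x⁴)·D = −3x⁵ − 8x⁴. Remainder: −18x³ − 36x² + 56x + 66.
Step 3: lead(−18x³ − 36x² + 56x + 66) ÷ lead(D) = −18x³ ÷ −3x = 6x². Subtract (6x²)·D = −18x³ − 48x². Remainder: 12x² + 56x + 66.
Step 4: lead(12x² + 56x + 66) ÷ lead(D) = 12x² ÷ −3x = −4x. Subtract (−4x)·D = 12x² + 32x. Remainder: 24x + 66.
Step 5: lead(24x + 66) ÷ lead(D) = 24x ÷ −3x = −8. Subtract (−8)·D = 24x + 64. Remainder: 2.

R(x) = 2, so D(x) is not a factor of P(x). no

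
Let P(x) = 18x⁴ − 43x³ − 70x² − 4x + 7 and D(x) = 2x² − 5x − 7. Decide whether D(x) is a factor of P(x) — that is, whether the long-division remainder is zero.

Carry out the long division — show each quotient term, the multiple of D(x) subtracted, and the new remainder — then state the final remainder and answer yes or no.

R(x) = −2x, so D(x) is not a factor of P(x). no

Step 1: lead(18x⁴ − 43x³ − 70x² − 4x + 7) ÷ lead(D) = 18x⁴ ÷ 2x² = 9x². Subtract (9x²)·D = 18x⁴ − 45x³ − 63x². Remainder: 2x³ − 7x² − 4x + 7.
Step 2: lead(2x³ − 7x² − 4x + 7) ÷ lead(D) = 2x³ ÷ 2x² = x. Subtract (x)·D = 2x³ − 5x² − 7x. Remainder: −2x² + 3x + 7.
Step 3: lead(−2x² + 3x + 7) ÷ lead(D) = −2x² ÷ 2x² = −1. Subtract (−1)·D = −2x² + 5x + 7. Remainder: −2x.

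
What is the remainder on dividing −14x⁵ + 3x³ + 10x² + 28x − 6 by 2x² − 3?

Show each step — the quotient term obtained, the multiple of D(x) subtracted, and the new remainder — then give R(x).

Step 1: lead(−14x⁵ + 3x³ + 10x² + 28x − 6) ÷ lead(D) = −14x⁵ ÷ 2x² = −7x³. Subtract (−7x³)·D = −14x⁵ + 21x³. Remainder: −18x³ + 10x² + 28x − 6.
Step 2: lead(−18x³ + 10x² + 28x − 6) ÷ lead(D) = −18x³ ÷ 2x² = −9x. Subtract (−9x)·D = −18x³ + 27x. Remainder: 10x² + x − 6.
Step 3: lead(10x² + x − 6) ÷ lead(D) = 10x² ÷ 2x² = 5. Subtract (5)·D = 10x² − 15. Remainder: x + 9.

R(x) = x + 9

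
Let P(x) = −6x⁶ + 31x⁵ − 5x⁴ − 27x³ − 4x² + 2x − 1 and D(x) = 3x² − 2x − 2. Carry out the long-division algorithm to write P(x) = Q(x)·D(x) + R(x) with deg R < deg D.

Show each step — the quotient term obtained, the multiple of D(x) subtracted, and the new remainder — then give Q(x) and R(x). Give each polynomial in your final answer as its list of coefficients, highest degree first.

Q = [-2, 9, 3, -1, 0]; R = [-1]

Step 1: lead(−6x⁶ + 31x⁵ − 5x⁴ − 27x³ − 4x² + 2x − 1) ÷ lead(D) = −6x⁶ ÷ 3x² = −2x⁴. Subtract (−2x⁴)·D = −6x⁶ + 4x⁵ + 4x⁴. Remainder: 27x⁵ − 9x⁴ − 27x³ − 4x² + 2x − 1.
Step 2: lead(27x⁵ − 9x⁴ − 27x³ − 4x² + 2x − 1) ÷ lead(D) = 27x⁵ ÷ 3x² = 9x³. Subtract (9x³)·D = 27x⁵ − 18x⁴ − 18x³. Remainder: 9x⁴ − 9x³ − 4x² + 2x − 1.
Step 3: lead(9x⁴ − 9x³ − 4x² + 2x − 1) ÷ lead(D) = 9x⁴ ÷ 3x² = 3x². Subtract (3x²)·D = 9x⁴ − 6x³ − 6x². Remainder: −3x³ + 2x² + 2x − 1.
Step 4: lead(−3x³ + 2x² + 2x − 1) ÷ lead(D) = −3x³ ÷ 3x² = −x. Subtract (−x)·D = −3x³ + 2x² + 2x. Remainder: −1.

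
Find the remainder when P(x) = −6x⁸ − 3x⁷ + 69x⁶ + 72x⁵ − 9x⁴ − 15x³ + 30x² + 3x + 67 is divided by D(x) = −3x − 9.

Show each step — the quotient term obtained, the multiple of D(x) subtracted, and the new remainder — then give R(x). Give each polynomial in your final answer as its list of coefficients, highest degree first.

Step 1: lead(−6x⁸ − 3x⁷ + 69x⁶ + 72x⁵ − 9x⁴ − 15x³ + 30x² + 3x + 67) ÷ lead(D) = −6x⁸ ÷ −3x = 2x⁷. Subtract (2x⁷)·D = −6x⁸ − 18x⁷. Remainder: 15x⁷ + 69x⁶ + 72x⁵ − 9x⁴ − 15x³ + 30x² + 3x + 67.
Step 2: lead(15x⁷ + 69x⁶ + 72x⁵ − 9x⁴ − 15x³ + 30x² + 3x + 67) ÷ lead(D) = 15x⁷ ÷ −3x = −5x⁶. Subtract (−5x⁶)·D = 15x⁷ + 45x⁶. Remainder: 24x⁶ + 72x⁵ − 9x⁴ − 15x³ + 30x² + 3x + 67.
Step 3: lead(24x⁶ + 72x⁵ − 9x⁴ − 15x³ + 30x² + 3x + 67) ÷ lead(D) = 24x⁶ ÷ −3x = −8x⁵. Subtract (−8x⁵)·D = 24x⁶ + 72x⁵. Remainder: −9x⁴ − 15x³ + 30x² + 3x + 67.
Step 4: lead(−9x⁴ − 15x³ + 30x² + 3x + 67) ÷ lead(D) = −9x⁴ ÷ −3x = 3x³. Subtract (3x³)·D = −9x⁴ − 27x³. Remainder: 12x³ + 30x² + 3x + 67.
Step 5: lead(12x³ + 30x² + 3x + 67) ÷ lead(D) = 12x³ ÷ −3x = −4x². Subtract (−4x²)·D = 12x³ + 36x². Remainder: −6x² + 3x + 67.
Step 6: lead(−6x² + 3x + 67) ÷ lead(D) = −6x² ÷ −3x = 2x. Subtract (2x)·D = −6x² − 18x. Remainder: 21x + 67.
Step 7: lead(21x + 67) ÷ lead(D) = 21x ÷ −3x = −7. Subtract (−7)·D = 21x + 63. Remainder: 4.

R = [4]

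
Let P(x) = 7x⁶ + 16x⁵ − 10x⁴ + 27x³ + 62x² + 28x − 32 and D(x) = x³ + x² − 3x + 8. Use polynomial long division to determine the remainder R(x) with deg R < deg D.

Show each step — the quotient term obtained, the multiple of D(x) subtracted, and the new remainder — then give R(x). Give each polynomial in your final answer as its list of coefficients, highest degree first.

R = [0]

Step 1: lead(7x⁶ + 16x⁵ − 10x⁴ + 27x³ + 62x² + 28x − 32) ÷ lead(D) = 7x⁶ ÷ x³ = 7x³. Subtract (7x³)·D = 7x⁶ + 7x⁵ − 21x⁴ + 56x³. Remainder: 9x⁵ + 11x⁴ − 29x³ + 62x² + 28x − 32.
Step 2: lead(9x⁵ + 11x⁴ − 29x³ + 62x² + 28x − 32) ÷ lead(D) = 9x⁵ ÷ x³ = 9x². Subtract (9x²)·D = 9x⁵ + 9x⁴ − 27x³ + 72x². Remainder: 2x⁴ − 2x³ − 10x² + 28x − 32.
Step 3: lead(2x⁴ − 2x³ − 10x² + 28x − 32) ÷ lead(D) = 2x⁴ ÷ x³ = 2x. Subtract (2x)·D = 2x⁴ + 2x³ − 6x² + 16x. Remainder: −4x³ − 4x² + 12x − 32.
Step 4: lead(−4x³ − 4x² + 12x − 32) ÷ lead(D) = −4x³ ÷ x³ = −4. Subtract (−4)·D = −4x³ − 4x² + 12x − 32. Remainder: 0.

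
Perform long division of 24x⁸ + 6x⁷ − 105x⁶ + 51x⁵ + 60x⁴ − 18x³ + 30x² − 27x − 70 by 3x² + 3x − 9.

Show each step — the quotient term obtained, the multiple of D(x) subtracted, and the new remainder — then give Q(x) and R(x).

Q(x) = 8x⁶ − 6x⁵ − 5x⁴ + 4x³ + x² + 5x + 8; R(x) = −6x + 2

Step 1: lead(24x⁸ + 6x⁷ − 105x⁶ + 51x⁵ + 60x⁴ − 18x³ + 30x² − 27x − 70) ÷ lead(D) = 24x⁸ ÷ 3x² = 8x⁶. Subtract (8x⁶)·D = 24x⁸ + 24x⁷ − 72x⁶. Remainder: −18x⁷ − 33x⁶ + 51x⁵ + 60x⁴ − 18x³ + 30x² − 27x − 70.
Step 2: lead(−18x⁷ − 33x⁶ + 51x⁵ + 60x⁴ − 18x³ + 30x² − 27x − 70) ÷ lead(D) = −18x⁷ ÷ 3x² = −6x⁵. Subtract (−6x⁵)·D = −18x⁷ − 18x⁶ + 54x⁵. Remainder: −15x⁶ − 3x⁵ + 60x⁴ − 18x³ + 30x² − 27x − 70.
Step 3: lead(−15x⁶ − 3x⁵ + 60x⁴ − 18x³ + 30x² − 27x − 70) ÷ lead(D) = −15x⁶ ÷ 3x² = −5x⁴. Subtract (−5x⁴)·D = −15x⁶ − 15x⁵ + 45x⁴. Remainder: 12x⁵ + 15x⁴ − 18x³ + 30x² − 27x − 70.
Step 4: lead(12x⁵ + 15x⁴ − 18x³ + 30x² − 27x − 70) ÷ lead(D) = 12x⁵ ÷ 3x² = 4x³. Subtract (4x³)·D = 12x⁵ + 12x⁴ − 36x³. Remainder: 3x⁴ + 18x³ + 30x² − 27x − 70.
Step 5: lead(3x⁴ + 18x³ + 30x² − 27x − 70) ÷ lead(D) = 3x⁴ ÷ 3x² = x². Subtract (x²)·D = 3x⁴ + 3x³ − 9x². Remainder: 15x³ + 39x² − 27x − 70.
Step 6: lead(15x³ + 39x² − 27x − 70) ÷ lead(D) = 15x³ ÷ 3x² = 5x. Subtract (5x)·D = 15x³ + 15x² − 45x. Remainder: 24x² + 18x − 70.
Step 7: lead(24x² + 18x − 70) ÷ lead(D) = 24x² ÷ 3x² = 8. Subtract (8)·D = 24x² + 24x − 72. Remainder: −6x + 2.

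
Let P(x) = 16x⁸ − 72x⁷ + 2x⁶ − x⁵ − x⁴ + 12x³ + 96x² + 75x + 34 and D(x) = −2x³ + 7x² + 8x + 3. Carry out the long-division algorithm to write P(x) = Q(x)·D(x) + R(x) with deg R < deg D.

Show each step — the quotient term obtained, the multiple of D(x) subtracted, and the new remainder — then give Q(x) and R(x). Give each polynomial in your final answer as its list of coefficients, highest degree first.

Step 1: lead(16x⁸ − 72x⁷ + 2x⁶ − x⁵ − x⁴ + 12x³ + 96x² + 75x + 34) ÷ lead(D) = 16x⁸ ÷ −2x³ = −8x⁵. Subtract (−8x⁵)·D = 16x⁸ − 56x⁷ − 64x⁶ − 24x⁵. Remainder: −16x⁷ + 66x⁶ + 23x⁵ − x⁴ + 12x³ + 96x² + 75x + 34.
Step 2: lead(−16x⁷ + 66x⁶ + 23x⁵ − x⁴ + 12x³ + 96x² + 75x + 34) ÷ lead(D) = −16x⁷ ÷ −2x³ = 8x⁴. Subtract (8x⁴)·D = −16x⁷ + 56x⁶ + 64x⁵ + 24x⁴. Remainder: 10x⁶ − 41x⁵ − 25x⁴ + 12x³ + 96x² + 75x + 34.
Step 3: lead(10x⁶ − 41x⁵ − 25x⁴ + 12x³ + 96x² + 75x + 34) ÷ lead(D) = 10x⁶ ÷ −2x³ = −5x³. Subtract (−5x³)·D = 10x⁶ − 35x⁵ − 40x⁴ − 15x³. Remainder: −6x⁵ + 15x⁴ + 27x³ + 96x² + 75x + 34.
Step 4: lead(−6x⁵ + 15x⁴ + 27x³ + 96x² + 75x + 34) ÷ lead(D) = −6x⁵ ÷ −2x³ = 3x². Subtract (3x²)·D = −6x⁵ + 21x⁴ + 24x³ + 9x². Remainder: −6x⁴ + 3x³ + 87x² + 75x + 34.
Step 5: lead(−6x⁴ + 3x³ + 87x² + 75x + 34) ÷ lead(D) = −6x⁴ ÷ −2x³ = 3x. Subtract (3x)·D = −6x⁴ + 21x³ + 24x² + 9x. Remainder: −18x³ + 63x² + 66x + 34.
Step 6: lead(−18x³ + 63x² + 66x + 34) ÷ lead(D) = −18x³ ÷ −2x³ = 9. Subtract (9)·D = −18x³ + 63x² + 72x + 27. Remainder: −6x + 7.

Q = [-8, 8, -5, 3, 3, 9]; R = [-6, 7]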